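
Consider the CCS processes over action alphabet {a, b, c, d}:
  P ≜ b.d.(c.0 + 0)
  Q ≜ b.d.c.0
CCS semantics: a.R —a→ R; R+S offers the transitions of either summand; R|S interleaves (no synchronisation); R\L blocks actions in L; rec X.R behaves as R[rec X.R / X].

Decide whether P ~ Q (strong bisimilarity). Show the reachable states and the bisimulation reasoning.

LTS(P): 4 reachable states
  p0 = b.d.(c.0 + 0) :: =b=> p1
  p1 = d.(c.0 + 0) :: =d=> p2
  p2 = c.0 + 0 :: =c=> p3
  p3 = 0 :: ∅
LTS(Q): 4 reachable states
  q0 = b.d.c.0 :: =b=> q1
  q1 = d.c.0 :: =d=> q2
  q2 = c.0 :: =c=> q3
  q3 = 0 :: ∅
Partition-refinement fixed point:
  B0 = {p0, q0}
  B1 = {p1, q1}
  B2 = {p2, q2}
  B3 = {p3, q3}
p0 ∈ B0, q0 ∈ B0 → same block

P ~ Q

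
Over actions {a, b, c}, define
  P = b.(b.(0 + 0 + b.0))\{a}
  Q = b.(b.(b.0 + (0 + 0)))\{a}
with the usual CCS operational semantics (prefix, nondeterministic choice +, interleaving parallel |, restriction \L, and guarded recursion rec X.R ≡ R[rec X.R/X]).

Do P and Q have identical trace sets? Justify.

trace-equivalent

Reachable graph of P (4 states):
  u0 = b.(b.(0 + 0 + b.0))\{a} :: --b--▸ u1
  u1 = (b.(0 + 0 + b.0))\{a} :: --b--▸ u2
  u2 = (0 + 0 + b.0)\{a} :: --b--▸ u3
  u3 = 0\{a} :: (no moves)
Reachable graph of Q (4 states):
  v0 = b.(b.(b.0 + (0 + 0)))\{a} :: --b--▸ v1
  v1 = (b.(b.0 + (0 + 0)))\{a} :: --b--▸ v2
  v2 = (b.0 + (0 + 0))\{a} :: --b--▸ v3
  v3 = 0\{a} :: (no moves)
Bisimilarity quotient blocks:
  B0 = {u0, v0}
  B1 = {u1, v1}
  B2 = {u2, v2}
  B3 = {u3, v3}
u0 ∈ B0, v0 ∈ B0 → same block
Bisimilar ⇒ trace-equivalent.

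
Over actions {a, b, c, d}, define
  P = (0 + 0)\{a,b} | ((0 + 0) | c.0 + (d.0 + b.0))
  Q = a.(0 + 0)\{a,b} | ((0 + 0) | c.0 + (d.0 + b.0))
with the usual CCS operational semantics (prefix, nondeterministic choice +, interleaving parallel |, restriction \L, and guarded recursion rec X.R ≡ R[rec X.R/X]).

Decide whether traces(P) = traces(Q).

Reachable graph of P (3 states):
  p0 = (0 + 0)\{a,b} | ((0 + 0) | c.0 + (d.0 + b.0)) → =b=> p1, =c=> p2, =d=> p1
  p1 = (0 + 0)\{a,b} | 0 → deadlocked
  p2 = (0 + 0)\{a,b} | ((0 + 0) | 0) → deadlocked
Reachable graph of Q (6 states):
  q0 = a.(0 + 0)\{a,b} | ((0 + 0) | c.0 + (d.0 + b.0)) → =a=> q1, =b=> q2, =c=> q3, =d=> q2
  q1 = (0 + 0)\{a,b} | ((0 + 0) | c.0 + (d.0 + b.0)) → =b=> q4, =c=> q5, =d=> q4
  q2 = a.(0 + 0)\{a,b} | 0 → =a=> q4
  q3 = a.(0 + 0)\{a,b} | ((0 + 0) | 0) → =a=> q5
  q4 = (0 + 0)\{a,b} | 0 → deadlocked
  q5 = (0 + 0)\{a,b} | ((0 + 0) | 0) → deadlocked
Run σ = ⟨a⟩ on Q: start {q0}
  step 1 (a): {q1}
  — Q admits the full trace.
Run σ = ⟨a⟩ on P: start {p0}
  step 1 (a): ∅ (P stuck)

NO — witness ⟨a⟩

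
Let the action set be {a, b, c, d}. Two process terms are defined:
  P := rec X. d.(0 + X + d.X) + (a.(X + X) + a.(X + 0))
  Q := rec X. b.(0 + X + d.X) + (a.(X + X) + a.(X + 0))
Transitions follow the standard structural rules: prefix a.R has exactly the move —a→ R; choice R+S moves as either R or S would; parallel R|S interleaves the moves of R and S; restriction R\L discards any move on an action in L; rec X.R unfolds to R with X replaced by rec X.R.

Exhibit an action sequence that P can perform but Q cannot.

LTS(P): 4 reachable states
  m0 = rec X. d.(0 + X + d.X) + (a.(X + X) + a.(X + 0)) | —a→ m1, —a→ m2, —d→ m3
  m1 = (rec X. d.(0 + X + d.X) + (a.(X + X) + a.(X + 0))) + (rec X. d.(0 + X + d.X) + (a.(X + X) + a.(X + 0))) | —a→ m1, —a→ m2, —d→ m3
  m2 = (rec X. d.(0 + X + d.X) + (a.(X + X) + a.(X + 0))) + 0 | —a→ m1, —a→ m2, —d→ m3
  m3 = 0 + (rec X. d.(0 + X + d.X) + (a.(X + X) + a.(X + 0))) + d.(rec X. d.(0 + X + d.X) + (a.(X + X) + a.(X + 0))) | —a→ m1, —a→ m2, —d→ m0, —d→ m3
LTS(Q): 4 reachable states
  n0 = rec X. b.(0 + X + d.X) + (a.(X + X) + a.(X + 0)) | —a→ n1, —a→ n2, —b→ n3
  n1 = (rec X. b.(0 + X + d.X) + (a.(X + X) + a.(X + 0))) + (rec X. b.(0 + X + d.X) + (a.(X + X) + a.(X + 0))) | —a→ n1, —a→ n2, —b→ n3
  n2 = (rec X. b.(0 + X + d.X) + (a.(X + X) + a.(X + 0))) + 0 | —a→ n1, —a→ n2, —b→ n3
  n3 = 0 + (rec X. b.(0 + X + d.X) + (a.(X + X) + a.(X + 0))) + d.(rec X. b.(0 + X + d.X) + (a.(X + X) + a.(X + 0))) | —a→ n1, —a→ n2, —b→ n3, —d→ n0
Run σ = ⟨d⟩ on P: start {m0}
  after d @ step 1: {m3}
  P completes σ.
Run σ = ⟨d⟩ on Q: start {n0}
  after d @ step 1: no successor for Q

d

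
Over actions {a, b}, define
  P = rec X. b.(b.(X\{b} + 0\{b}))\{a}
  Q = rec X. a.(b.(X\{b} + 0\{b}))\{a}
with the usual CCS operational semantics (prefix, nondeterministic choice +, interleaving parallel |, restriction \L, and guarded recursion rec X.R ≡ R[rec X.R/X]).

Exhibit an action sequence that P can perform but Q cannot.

b

LTS(P): 3 reachable states
  m0 = rec X. b.(b.(X\{b} + 0\{b}))\{a} ⊢ --b--▸ m1
  m1 = (b.((rec X. b.(b.(X\{b} + 0\{b}))\{a})\{b} + 0\{b}))\{a} ⊢ --b--▸ m2
  m2 = ((rec X. b.(b.(X\{b} + 0\{b}))\{a})\{b} + 0\{b})\{a} ⊢ ·
LTS(Q): 3 reachable states
  n0 = rec X. a.(b.(X\{b} + 0\{b}))\{a} ⊢ --a--▸ n1
  n1 = (b.((rec X. a.(b.(X\{b} + 0\{b}))\{a})\{b} + 0\{b}))\{a} ⊢ --b--▸ n2
  n2 = ((rec X. a.(b.(X\{b} + 0\{b}))\{a})\{b} + 0\{b})\{a} ⊢ ·
Run σ = ⟨b⟩ on P: start {m0}
  step 1 (b): {m1}
  P completes σ.
Run σ = ⟨b⟩ on Q: start {n0}
  step 1 (b): ∅  — Q cannot continue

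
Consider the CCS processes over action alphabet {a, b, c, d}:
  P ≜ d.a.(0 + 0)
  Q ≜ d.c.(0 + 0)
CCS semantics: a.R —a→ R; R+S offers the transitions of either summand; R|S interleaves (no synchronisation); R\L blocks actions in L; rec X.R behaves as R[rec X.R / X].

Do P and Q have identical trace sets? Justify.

P's transition system — 3 states:
  u0 = d.a.(0 + 0) → --d--▸ u1
  u1 = a.(0 + 0) → --a--▸ u2
  u2 = 0 + 0 → (no moves)
Q's transition system — 3 states:
  v0 = d.c.(0 + 0) → --d--▸ v1
  v1 = c.(0 + 0) → --c--▸ v2
  v2 = 0 + 0 → (no moves)
Executing da from P (initial set {u0}):
  after d @ step 1: {u1}
  after a @ step 2: {u2}
  — P admits the full trace.
Executing da from Q (initial set {v0}):
  after d @ step 1: {v1}
  after a @ step 2: ∅ (Q stuck)

NO — witness ⟨da⟩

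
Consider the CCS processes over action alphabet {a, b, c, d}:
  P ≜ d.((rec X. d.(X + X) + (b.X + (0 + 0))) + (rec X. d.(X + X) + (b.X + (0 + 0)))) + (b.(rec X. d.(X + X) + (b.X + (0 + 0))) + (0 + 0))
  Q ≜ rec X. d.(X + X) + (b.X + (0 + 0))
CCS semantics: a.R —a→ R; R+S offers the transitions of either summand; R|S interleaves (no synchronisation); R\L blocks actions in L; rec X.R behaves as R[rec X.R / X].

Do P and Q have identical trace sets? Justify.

YES

LTS(P): 3 reachable states
  u0 = d.((rec X. d.(X + X) + (b.X + (0 + 0))) + (rec X. d.(X + X) + (b.X + (0 + 0)))) + (b.(rec X. d.(X + X) + (b.X + (0 + 0))) + (0 + 0)) has moves —b→ u1, —d→ u2
  u1 = rec X. d.(X + X) + (b.X + (0 + 0)) has moves —b→ u1, —d→ u2
  u2 = (rec X. d.(X + X) + (b.X + (0 + 0))) + (rec X. d.(X + X) + (b.X + (0 + 0))) has moves —b→ u1, —d→ u2
LTS(Q): 2 reachable states
  v0 = rec X. d.(X + X) + (b.X + (0 + 0)) has moves —b→ v0, —d→ v1
  v1 = (rec X. d.(X + X) + (b.X + (0 + 0))) + (rec X. d.(X + X) + (b.X + (0 + 0))) has moves —b→ v0, —d→ v1
Coarsest stable partition (strong bisimilarity classes):
  B0 = {u0, u1, u2, v0, v1}
u0 ∈ B0, v0 ∈ B0 → same block
Bisimilar ⇒ trace-equivalent.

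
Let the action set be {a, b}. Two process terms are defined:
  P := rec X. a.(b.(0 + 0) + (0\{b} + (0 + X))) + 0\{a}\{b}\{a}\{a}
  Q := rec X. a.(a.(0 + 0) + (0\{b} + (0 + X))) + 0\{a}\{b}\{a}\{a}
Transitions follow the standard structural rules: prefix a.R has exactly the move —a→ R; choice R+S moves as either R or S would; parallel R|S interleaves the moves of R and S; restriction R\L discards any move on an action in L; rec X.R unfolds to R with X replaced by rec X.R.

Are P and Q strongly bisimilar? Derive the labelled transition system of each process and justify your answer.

LTS(P): 3 reachable states
  p0 = rec X. a.(b.(0 + 0) + (0\{b} + (0 + X))) + 0\{a}\{b}\{a}\{a} :: -a-> p1
  p1 = b.(0 + 0) + (0\{b} + (0 + (rec X. a.(b.(0 + 0) + (0\{b} + (0 + X))) + 0\{a}\{b}\{a}\{a}))) :: -a-> p1, -b-> p2
  p2 = 0 + 0 :: stopped
LTS(Q): 3 reachable states
  q0 = rec X. a.(a.(0 + 0) + (0\{b} + (0 + X))) + 0\{a}\{b}\{a}\{a} :: -a-> q1
  q1 = a.(0 + 0) + (0\{b} + (0 + (rec X. a.(a.(0 + 0) + (0\{b} + (0 + X))) + 0\{a}\{b}\{a}\{a}))) :: -a-> q1, -a-> q2
  q2 = 0 + 0 :: stopped
Partition-refinement fixed point:
  B0 = {p0}
  B1 = {p1}
  B2 = {p2, q2}
  B3 = {q0}
  B4 = {q1}
p0 ∈ B0, q0 ∈ B3 → different blocks

P ≁ Q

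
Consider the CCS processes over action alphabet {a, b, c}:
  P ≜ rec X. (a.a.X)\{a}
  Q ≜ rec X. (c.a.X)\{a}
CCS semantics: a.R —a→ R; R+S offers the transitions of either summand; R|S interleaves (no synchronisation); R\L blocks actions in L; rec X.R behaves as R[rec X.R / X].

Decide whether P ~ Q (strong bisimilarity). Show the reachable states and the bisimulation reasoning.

Reachable graph of P (1 states):
  m0 = rec X. (a.a.X)\{a} → ·
Reachable graph of Q (2 states):
  n0 = rec X. (c.a.X)\{a} → ··c··> n1
  n1 = (a.(rec X. (c.a.X)\{a}))\{a} → ·
Coarsest stable partition (strong bisimilarity classes):
  B0 = {m0, n1}
  B1 = {n0}
m0 ∈ B0, n0 ∈ B1 → different blocks

NO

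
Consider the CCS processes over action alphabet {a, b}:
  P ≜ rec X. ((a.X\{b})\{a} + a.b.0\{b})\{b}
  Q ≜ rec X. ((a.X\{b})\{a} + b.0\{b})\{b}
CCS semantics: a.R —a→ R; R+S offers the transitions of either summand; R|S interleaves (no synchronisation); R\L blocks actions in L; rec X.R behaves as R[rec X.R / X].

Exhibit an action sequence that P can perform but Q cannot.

a

P's transition system — 2 states:
  m0 = rec X. ((a.X\{b})\{a} + a.b.0\{b})\{b} :: —a→ m1
  m1 = (b.0\{b})\{b} :: ·
Q's transition system — 1 states:
  n0 = rec X. ((a.X\{b})\{a} + b.0\{b})\{b} :: ·
Run σ = ⟨a⟩ on P: start {m0}
  step 1 (a): {m1}
  P completes σ.
Run σ = ⟨a⟩ on Q: start {n0}
  step 1 (a): ∅ (Q stuck)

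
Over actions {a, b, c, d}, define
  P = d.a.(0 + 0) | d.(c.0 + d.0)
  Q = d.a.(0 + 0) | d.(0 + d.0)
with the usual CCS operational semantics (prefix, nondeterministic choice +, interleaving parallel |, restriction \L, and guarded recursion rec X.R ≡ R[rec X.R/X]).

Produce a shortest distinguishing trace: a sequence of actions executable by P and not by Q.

dc

LTS(P): 9 reachable states
  p0 = d.a.(0 + 0) | d.(c.0 + d.0) → ··d··> p1, ··d··> p2
  p1 = a.(0 + 0) | d.(c.0 + d.0) → ··a··> p3, ··d··> p4
  p2 = d.a.(0 + 0) | (c.0 + d.0) → ··c··> p5, ··d··> p4, ··d··> p5
  p3 = (0 + 0) | d.(c.0 + d.0) → ··d··> p6
  p4 = a.(0 + 0) | (c.0 + d.0) → ··a··> p6, ··c··> p7, ··d··> p7
  p5 = d.a.(0 + 0) | 0 → ··d··> p7
  p6 = (0 + 0) | (c.0 + d.0) → ··c··> p8, ··d··> p8
  p7 = a.(0 + 0) | 0 → ··a··> p8
  p8 = (0 + 0) | 0 → ∅
LTS(Q): 9 reachable states
  q0 = d.a.(0 + 0) | d.(0 + d.0) → ··d··> q1, ··d··> q2
  q1 = a.(0 + 0) | d.(0 + d.0) → ··a··> q3, ··d··> q4
  q2 = d.a.(0 + 0) | (0 + d.0) → ··d··> q4, ··d··> q5
  q3 = (0 + 0) | d.(0 + d.0) → ··d··> q6
  q4 = a.(0 + 0) | (0 + d.0) → ··a··> q6, ··d··> q7
  q5 = d.a.(0 + 0) | 0 → ··d··> q7
  q6 = (0 + 0) | (0 + d.0) → ··d··> q8
  q7 = a.(0 + 0) | 0 → ··a··> q8
  q8 = (0 + 0) | 0 → ∅
Run σ = ⟨dc⟩ on P: start {p0}
  [1] d ⇒ {p1, p2}
  [2] c ⇒ {p5}
  P completes σ.
Run σ = ⟨dc⟩ on Q: start {q0}
  [1] d ⇒ {q1, q2}
  [2] c ⇒ ∅  — Q cannot continue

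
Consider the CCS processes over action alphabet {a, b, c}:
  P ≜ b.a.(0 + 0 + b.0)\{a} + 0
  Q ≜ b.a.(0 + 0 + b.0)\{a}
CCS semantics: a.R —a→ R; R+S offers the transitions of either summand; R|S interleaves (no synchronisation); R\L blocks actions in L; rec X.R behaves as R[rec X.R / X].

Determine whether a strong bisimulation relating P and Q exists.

Reachable graph of P (4 states):
  s0 = b.a.(0 + 0 + b.0)\{a} + 0 → —b→ s1
  s1 = a.(0 + 0 + b.0)\{a} → —a→ s2
  s2 = (0 + 0 + b.0)\{a} → —b→ s3
  s3 = 0\{a} → ∅
Reachable graph of Q (4 states):
  t0 = b.a.(0 + 0 + b.0)\{a} → —b→ t1
  t1 = a.(0 + 0 + b.0)\{a} → —a→ t2
  t2 = (0 + 0 + b.0)\{a} → —b→ t3
  t3 = 0\{a} → ∅
Bisimilarity quotient blocks:
  B0 = {s0, t0}
  B1 = {s1, t1}
  B2 = {s2, t2}
  B3 = {s3, t3}
s0 ∈ B0, t0 ∈ B0 → same block

YES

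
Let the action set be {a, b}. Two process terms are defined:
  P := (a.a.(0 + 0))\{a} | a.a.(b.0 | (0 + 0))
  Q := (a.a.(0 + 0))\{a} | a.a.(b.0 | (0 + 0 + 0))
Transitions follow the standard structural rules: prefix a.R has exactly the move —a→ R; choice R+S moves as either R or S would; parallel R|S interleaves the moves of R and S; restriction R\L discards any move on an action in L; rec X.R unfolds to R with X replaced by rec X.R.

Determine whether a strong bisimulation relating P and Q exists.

P ~ Q

Reachable graph of P (4 states):
  m0 = (a.a.(0 + 0))\{a} | a.a.(b.0 | (0 + 0)) → —a→ m1
  m1 = (a.a.(0 + 0))\{a} | a.(b.0 | (0 + 0)) → —a→ m2
  m2 = (a.a.(0 + 0))\{a} | (b.0 | (0 + 0)) → —b→ m3
  m3 = (a.a.(0 + 0))\{a} | (0 | (0 + 0)) → deadlocked
Reachable graph of Q (4 states):
  n0 = (a.a.(0 + 0))\{a} | a.a.(b.0 | (0 + 0 + 0)) → —a→ n1
  n1 = (a.a.(0 + 0))\{a} | a.(b.0 | (0 + 0 + 0)) → —a→ n2
  n2 = (a.a.(0 + 0))\{a} | (b.0 | (0 + 0 + 0)) → —b→ n3
  n3 = (a.a.(0 + 0))\{a} | (0 | (0 + 0 + 0)) → deadlocked
Partition-refinement fixed point:
  B0 = {m0, n0}
  B1 = {m1, n1}
  B2 = {m2, n2}
  B3 = {m3, n3}
m0 ∈ B0, n0 ∈ B0 → same block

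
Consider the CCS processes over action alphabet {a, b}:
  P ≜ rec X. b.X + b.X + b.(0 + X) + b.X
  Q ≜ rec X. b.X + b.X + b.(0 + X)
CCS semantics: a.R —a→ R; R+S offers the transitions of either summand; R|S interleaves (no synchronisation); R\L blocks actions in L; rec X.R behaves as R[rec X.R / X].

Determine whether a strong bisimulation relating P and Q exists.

YES

P's transition system — 2 states:
  s0 = rec X. b.X + b.X + b.(0 + X) + b.X has moves -b-> s0, -b-> s1
  s1 = 0 + (rec X. b.X + b.X + b.(0 + X) + b.X) has moves -b-> s0, -b-> s1
Q's transition system — 2 states:
  t0 = rec X. b.X + b.X + b.(0 + X) has moves -b-> t0, -b-> t1
  t1 = 0 + (rec X. b.X + b.X + b.(0 + X)) has moves -b-> t0, -b-> t1
Coarsest stable partition (strong bisimilarity classes):
  B0 = {s0, s1, t0, t1}
s0 ∈ B0, t0 ∈ B0 → same block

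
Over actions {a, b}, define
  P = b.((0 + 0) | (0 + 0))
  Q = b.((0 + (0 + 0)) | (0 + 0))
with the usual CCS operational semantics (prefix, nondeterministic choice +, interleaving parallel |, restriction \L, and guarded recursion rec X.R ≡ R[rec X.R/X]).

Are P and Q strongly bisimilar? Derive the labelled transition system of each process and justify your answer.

bisimilar

Reachable graph of P (2 states):
  p0 = b.((0 + 0) | (0 + 0)) → =b=> p1
  p1 = (0 + 0) | (0 + 0) → ·
Reachable graph of Q (2 states):
  q0 = b.((0 + (0 + 0)) | (0 + 0)) → =b=> q1
  q1 = (0 + (0 + 0)) | (0 + 0) → ·
Coarsest stable partition (strong bisimilarity classes):
  B0 = {p0, q0}
  B1 = {p1, q1}
p0 ∈ B0, q0 ∈ B0 → same block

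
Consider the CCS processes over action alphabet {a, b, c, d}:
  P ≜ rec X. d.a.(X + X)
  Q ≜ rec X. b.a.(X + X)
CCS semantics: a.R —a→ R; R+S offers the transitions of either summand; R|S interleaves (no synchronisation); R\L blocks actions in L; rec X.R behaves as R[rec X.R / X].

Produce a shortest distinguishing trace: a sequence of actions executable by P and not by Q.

d

Reachable graph of P (3 states):
  m0 = rec X. d.a.(X + X) has moves =d=> m1
  m1 = a.((rec X. d.a.(X + X)) + (rec X. d.a.(X + X))) has moves =a=> m2
  m2 = (rec X. d.a.(X + X)) + (rec X. d.a.(X + X)) has moves =d=> m1
Reachable graph of Q (3 states):
  n0 = rec X. b.a.(X + X) has moves =b=> n1
  n1 = a.((rec X. b.a.(X + X)) + (rec X. b.a.(X + X))) has moves =a=> n2
  n2 = (rec X. b.a.(X + X)) + (rec X. b.a.(X + X)) has moves =b=> n1
Trace ⟨d⟩ through P, begin at {m0}:
  [1] d ⇒ {m1}
  P completes σ.
Trace ⟨d⟩ through Q, begin at {n0}:
  [1] d ⇒ no successor for Q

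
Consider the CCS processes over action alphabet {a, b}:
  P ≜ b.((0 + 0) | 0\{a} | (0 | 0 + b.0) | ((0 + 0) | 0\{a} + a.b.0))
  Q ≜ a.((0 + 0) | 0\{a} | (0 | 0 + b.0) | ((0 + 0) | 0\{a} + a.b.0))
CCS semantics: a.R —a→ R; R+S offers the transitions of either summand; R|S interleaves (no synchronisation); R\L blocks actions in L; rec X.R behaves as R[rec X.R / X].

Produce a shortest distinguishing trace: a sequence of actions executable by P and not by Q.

Reachable graph of P (7 states):
  s0 = b.((0 + 0) | 0\{a} | (0 | 0 + b.0) | ((0 + 0) | 0\{a} + a.b.0)) has moves —b→ s1
  s1 = (0 + 0) | 0\{a} | (0 | 0 + b.0) | ((0 + 0) | 0\{a} + a.b.0) has moves —a→ s2, —b→ s3
  s2 = (0 + 0) | 0\{a} | (0 | 0 + b.0) | b.0 has moves —b→ s4, —b→ s5
  s3 = (0 + 0) | 0\{a} | 0 | ((0 + 0) | 0\{a} + a.b.0) has moves —a→ s5
  s4 = (0 + 0) | 0\{a} | (0 | 0 + b.0) | 0 has moves —b→ s6
  s5 = (0 + 0) | 0\{a} | 0 | b.0 has moves —b→ s6
  s6 = (0 + 0) | 0\{a} | 0 | 0 has moves deadlocked
Reachable graph of Q (7 states):
  t0 = a.((0 + 0) | 0\{a} | (0 | 0 + b.0) | ((0 + 0) | 0\{a} + a.b.0)) has moves —a→ t1
  t1 = (0 + 0) | 0\{a} | (0 | 0 + b.0) | ((0 + 0) | 0\{a} + a.b.0) has moves —a→ t2, —b→ t3
  t2 = (0 + 0) | 0\{a} | (0 | 0 + b.0) | b.0 has moves —b→ t4, —b→ t5
  t3 = (0 + 0) | 0\{a} | 0 | ((0 + 0) | 0\{a} + a.b.0) has moves —a→ t5
  t4 = (0 + 0) | 0\{a} | (0 | 0 + b.0) | 0 has moves —b→ t6
  t5 = (0 + 0) | 0\{a} | 0 | b.0 has moves —b→ t6
  t6 = (0 + 0) | 0\{a} | 0 | 0 has moves deadlocked
Trace ⟨b⟩ through P, begin at {s0}:
  [1] b ⇒ {s1}
  ✓ P
Trace ⟨b⟩ through Q, begin at {t0}:
  [1] b ⇒ no successor for Q

b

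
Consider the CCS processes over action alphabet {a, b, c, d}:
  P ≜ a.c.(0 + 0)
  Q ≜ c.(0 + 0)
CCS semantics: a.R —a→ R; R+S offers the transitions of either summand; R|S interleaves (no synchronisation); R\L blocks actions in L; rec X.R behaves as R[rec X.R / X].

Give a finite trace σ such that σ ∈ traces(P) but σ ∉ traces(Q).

a

P's transition system — 3 states:
  p0 = a.c.(0 + 0) → --a--▸ p1
  p1 = c.(0 + 0) → --c--▸ p2
  p2 = 0 + 0 → ·
Q's transition system — 2 states:
  q0 = c.(0 + 0) → --c--▸ q1
  q1 = 0 + 0 → ·
Run σ = ⟨a⟩ on P: start {p0}
  [1] a ⇒ {p1}
  — P admits the full trace.
Run σ = ⟨a⟩ on Q: start {q0}
  [1] a ⇒ no successor for Q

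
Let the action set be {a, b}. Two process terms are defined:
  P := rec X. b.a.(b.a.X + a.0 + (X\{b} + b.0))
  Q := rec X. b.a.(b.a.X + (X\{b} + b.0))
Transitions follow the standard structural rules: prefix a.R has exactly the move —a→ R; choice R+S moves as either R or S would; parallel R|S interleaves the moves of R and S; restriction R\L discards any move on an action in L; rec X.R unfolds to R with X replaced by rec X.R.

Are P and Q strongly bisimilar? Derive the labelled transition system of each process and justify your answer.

P ≁ Q

P's transition system — 5 states:
  u0 = rec X. b.a.(b.a.X + a.0 + (X\{b} + b.0)) | ··b··> u1
  u1 = a.(b.a.(rec X. b.a.(b.a.X + a.0 + (X\{b} + b.0))) + a.0 + ((rec X. b.a.(b.a.X + a.0 + (X\{b} + b.0)))\{b} + b.0)) | ··a··> u2
  u2 = b.a.(rec X. b.a.(b.a.X + a.0 + (X\{b} + b.0))) + a.0 + ((rec X. b.a.(b.a.X + a.0 + (X\{b} + b.0)))\{b} + b.0) | ··a··> u3, ··b··> u3, ··b··> u4
  u3 = 0 | stopped
  u4 = a.(rec X. b.a.(b.a.X + a.0 + (X\{b} + b.0))) | ··a··> u0
Q's transition system — 5 states:
  v0 = rec X. b.a.(b.a.X + (X\{b} + b.0)) | ··b··> v1
  v1 = a.(b.a.(rec X. b.a.(b.a.X + (X\{b} + b.0))) + ((rec X. b.a.(b.a.X + (X\{b} + b.0)))\{b} + b.0)) | ··a··> v2
  v2 = b.a.(rec X. b.a.(b.a.X + (X\{b} + b.0))) + ((rec X. b.a.(b.a.X + (X\{b} + b.0)))\{b} + b.0) | ··b··> v3, ··b··> v4
  v3 = 0 | stopped
  v4 = a.(rec X. b.a.(b.a.X + (X\{b} + b.0))) | ··a··> v0
Coarsest stable partition (strong bisimilarity classes):
  B0 = {u0}
  B1 = {u1}
  B2 = {u2}
  B3 = {u4}
  B4 = {u3, v3}
  B5 = {v0}
  B6 = {v1}
  B7 = {v2}
  B8 = {v4}
u0 ∈ B0, v0 ∈ B5 → different blocks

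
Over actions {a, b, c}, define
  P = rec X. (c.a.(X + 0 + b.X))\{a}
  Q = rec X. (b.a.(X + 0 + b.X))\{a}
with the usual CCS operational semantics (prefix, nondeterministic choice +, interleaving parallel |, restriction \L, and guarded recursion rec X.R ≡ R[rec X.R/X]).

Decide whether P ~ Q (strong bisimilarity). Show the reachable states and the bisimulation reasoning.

Reachable graph of P (2 states):
  s0 = rec X. (c.a.(X + 0 + b.X))\{a} :: --c--▸ s1
  s1 = (a.((rec X. (c.a.(X + 0 + b.X))\{a}) + 0 + b.(rec X. (c.a.(X + 0 + b.X))\{a})))\{a} :: (no moves)
Reachable graph of Q (2 states):
  t0 = rec X. (b.a.(X + 0 + b.X))\{a} :: --b--▸ t1
  t1 = (a.((rec X. (b.a.(X + 0 + b.X))\{a}) + 0 + b.(rec X. (b.a.(X + 0 + b.X))\{a})))\{a} :: (no moves)
Bisimilarity quotient blocks:
  B0 = {s0}
  B1 = {s1, t1}
  B2 = {t0}
s0 ∈ B0, t0 ∈ B2 → different blocks

not bisimilar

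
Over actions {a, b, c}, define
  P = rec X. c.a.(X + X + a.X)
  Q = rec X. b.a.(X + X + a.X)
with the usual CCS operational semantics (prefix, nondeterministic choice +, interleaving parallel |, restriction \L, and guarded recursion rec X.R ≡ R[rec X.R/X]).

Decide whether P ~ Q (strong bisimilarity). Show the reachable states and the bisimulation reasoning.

LTS(P): 3 reachable states
  p0 = rec X. c.a.(X + X + a.X) ⊢ -c-> p1
  p1 = a.((rec X. c.a.(X + X + a.X)) + (rec X. c.a.(X + X + a.X)) + a.(rec X. c.a.(X + X + a.X))) ⊢ -a-> p2
  p2 = (rec X. c.a.(X + X + a.X)) + (rec X. c.a.(X + X + a.X)) + a.(rec X. c.a.(X + X + a.X)) ⊢ -a-> p0, -c-> p1
LTS(Q): 3 reachable states
  q0 = rec X. b.a.(X + X + a.X) ⊢ -b-> q1
  q1 = a.((rec X. b.a.(X + X + a.X)) + (rec X. b.a.(X + X + a.X)) + a.(rec X. b.a.(X + X + a.X))) ⊢ -a-> q2
  q2 = (rec X. b.a.(X + X + a.X)) + (rec X. b.a.(X + X + a.X)) + a.(rec X. b.a.(X + X + a.X)) ⊢ -a-> q0, -b-> q1
Coarsest stable partition (strong bisimilarity classes):
  B0 = {p0}
  B1 = {p1}
  B2 = {p2}
  B3 = {q0}
  B4 = {q1}
  B5 = {q2}
p0 ∈ B0, q0 ∈ B3 → different blocks

not bisimilar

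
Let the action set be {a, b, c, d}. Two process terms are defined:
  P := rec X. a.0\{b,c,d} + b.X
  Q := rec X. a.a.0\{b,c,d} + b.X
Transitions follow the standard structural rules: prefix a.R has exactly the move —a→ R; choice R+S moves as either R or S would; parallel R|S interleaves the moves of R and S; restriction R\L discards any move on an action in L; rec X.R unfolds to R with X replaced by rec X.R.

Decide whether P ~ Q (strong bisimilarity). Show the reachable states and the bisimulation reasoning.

P ≁ Q

LTS(P): 2 reachable states
  p0 = rec X. a.0\{b,c,d} + b.X | --a--▸ p1, --b--▸ p0
  p1 = 0\{b,c,d} | (no moves)
LTS(Q): 3 reachable states
  q0 = rec X. a.a.0\{b,c,d} + b.X | --a--▸ q1, --b--▸ q0
  q1 = a.0\{b,c,d} | --a--▸ q2
  q2 = 0\{b,c,d} | (no moves)
Coarsest stable partition (strong bisimilarity classes):
  B0 = {p0}
  B1 = {p1, q2}
  B2 = {q0}
  B3 = {q1}
p0 ∈ B0, q0 ∈ B2 → different blocks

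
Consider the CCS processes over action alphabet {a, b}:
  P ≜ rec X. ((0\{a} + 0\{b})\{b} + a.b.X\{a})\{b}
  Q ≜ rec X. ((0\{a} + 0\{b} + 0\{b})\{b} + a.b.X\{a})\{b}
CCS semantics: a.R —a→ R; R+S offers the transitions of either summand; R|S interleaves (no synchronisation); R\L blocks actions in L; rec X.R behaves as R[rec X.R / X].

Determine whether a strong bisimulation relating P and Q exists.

YES

Reachable graph of P (2 states):
  p0 = rec X. ((0\{a} + 0\{b})\{b} + a.b.X\{a})\{b} ⊢ =a=> p1
  p1 = (b.(rec X. ((0\{a} + 0\{b})\{b} + a.b.X\{a})\{b})\{a})\{b} ⊢ deadlocked
Reachable graph of Q (2 states):
  q0 = rec X. ((0\{a} + 0\{b} + 0\{b})\{b} + a.b.X\{a})\{b} ⊢ =a=> q1
  q1 = (b.(rec X. ((0\{a} + 0\{b} + 0\{b})\{b} + a.b.X\{a})\{b})\{a})\{b} ⊢ deadlocked
Coarsest stable partition (strong bisimilarity classes):
  B0 = {p0, q0}
  B1 = {p1, q1}
p0 ∈ B0, q0 ∈ B0 → same block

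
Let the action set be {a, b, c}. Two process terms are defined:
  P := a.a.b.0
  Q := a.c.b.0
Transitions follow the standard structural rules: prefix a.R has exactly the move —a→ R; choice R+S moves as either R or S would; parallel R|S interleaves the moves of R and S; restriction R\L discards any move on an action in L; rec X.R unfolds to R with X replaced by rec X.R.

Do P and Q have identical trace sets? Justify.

NO — witness ⟨aa⟩

Reachable graph of P (4 states):
  s0 = a.a.b.0 :: ··a··> s1
  s1 = a.b.0 :: ··a··> s2
  s2 = b.0 :: ··b··> s3
  s3 = 0 :: deadlocked
Reachable graph of Q (4 states):
  t0 = a.c.b.0 :: ··a··> t1
  t1 = c.b.0 :: ··c··> t2
  t2 = b.0 :: ··b··> t3
  t3 = 0 :: deadlocked
Run σ = ⟨aa⟩ on P: start {s0}
  step 1 (a): {s1}
  step 2 (a): {s2}
  P completes σ.
Run σ = ⟨aa⟩ on Q: start {t0}
  step 1 (a): {t1}
  step 2 (a): no successor for Q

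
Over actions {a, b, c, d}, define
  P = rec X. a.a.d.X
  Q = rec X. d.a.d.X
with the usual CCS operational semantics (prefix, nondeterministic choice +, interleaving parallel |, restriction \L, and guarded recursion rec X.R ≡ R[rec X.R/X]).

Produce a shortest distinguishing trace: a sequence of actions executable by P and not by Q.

a

Reachable graph of P (3 states):
  u0 = rec X. a.a.d.X has moves ··a··> u1
  u1 = a.d.(rec X. a.a.d.X) has moves ··a··> u2
  u2 = d.(rec X. a.a.d.X) has moves ··d··> u0
Reachable graph of Q (3 states):
  v0 = rec X. d.a.d.X has moves ··d··> v1
  v1 = a.d.(rec X. d.a.d.X) has moves ··a··> v2
  v2 = d.(rec X. d.a.d.X) has moves ··d··> v0
Executing a from P (initial set {u0}):
  [1] a ⇒ {u1}
  P completes σ.
Executing a from Q (initial set {v0}):
  [1] a ⇒ ∅ (Q stuck)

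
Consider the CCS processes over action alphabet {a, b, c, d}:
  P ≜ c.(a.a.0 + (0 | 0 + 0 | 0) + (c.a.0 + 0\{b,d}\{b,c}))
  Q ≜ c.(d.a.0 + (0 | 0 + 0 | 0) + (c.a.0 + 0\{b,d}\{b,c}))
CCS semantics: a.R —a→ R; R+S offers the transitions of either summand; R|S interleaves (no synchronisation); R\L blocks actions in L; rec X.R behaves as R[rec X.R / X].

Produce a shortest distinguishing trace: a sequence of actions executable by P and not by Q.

ca

LTS(P): 4 reachable states
  s0 = c.(a.a.0 + (0 | 0 + 0 | 0) + (c.a.0 + 0\{b,d}\{b,c})) → -c-> s1
  s1 = a.a.0 + (0 | 0 + 0 | 0) + (c.a.0 + 0\{b,d}\{b,c}) → -a-> s2, -c-> s2
  s2 = a.0 → -a-> s3
  s3 = 0 → deadlocked
LTS(Q): 4 reachable states
  t0 = c.(d.a.0 + (0 | 0 + 0 | 0) + (c.a.0 + 0\{b,d}\{b,c})) → -c-> t1
  t1 = d.a.0 + (0 | 0 + 0 | 0) + (c.a.0 + 0\{b,d}\{b,c}) → -c-> t2, -d-> t2
  t2 = a.0 → -a-> t3
  t3 = 0 → deadlocked
Executing ca from P (initial set {s0}):
  [1] c ⇒ {s1}
  [2] a ⇒ {s2}
  P completes σ.
Executing ca from Q (initial set {t0}):
  [1] c ⇒ {t1}
  [2] a ⇒ ∅ (Q stuck)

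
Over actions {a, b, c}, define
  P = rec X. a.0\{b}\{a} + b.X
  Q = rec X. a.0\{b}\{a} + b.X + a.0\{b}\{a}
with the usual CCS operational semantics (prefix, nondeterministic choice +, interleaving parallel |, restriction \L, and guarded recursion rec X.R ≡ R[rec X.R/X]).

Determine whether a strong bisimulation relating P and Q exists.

P's transition system — 2 states:
  s0 = rec X. a.0\{b}\{a} + b.X ⊢ =a=> s1, =b=> s0
  s1 = 0\{b}\{a} ⊢ (no moves)
Q's transition system — 2 states:
  t0 = rec X. a.0\{b}\{a} + b.X + a.0\{b}\{a} ⊢ =a=> t1, =b=> t0
  t1 = 0\{b}\{a} ⊢ (no moves)
Partition-refinement fixed point:
  B0 = {s0, t0}
  B1 = {s1, t1}
s0 ∈ B0, t0 ∈ B0 → same block

P ~ Q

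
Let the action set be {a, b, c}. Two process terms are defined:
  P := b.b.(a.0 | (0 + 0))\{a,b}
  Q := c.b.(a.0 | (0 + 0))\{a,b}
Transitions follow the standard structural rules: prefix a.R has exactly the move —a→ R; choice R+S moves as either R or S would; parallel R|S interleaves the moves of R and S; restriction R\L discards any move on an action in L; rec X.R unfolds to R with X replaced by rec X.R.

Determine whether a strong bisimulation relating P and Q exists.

NO

P's transition system — 3 states:
  s0 = b.b.(a.0 | (0 + 0))\{a,b} | --b--▸ s1
  s1 = b.(a.0 | (0 + 0))\{a,b} | --b--▸ s2
  s2 = (a.0 | (0 + 0))\{a,b} | ∅
Q's transition system — 3 states:
  t0 = c.b.(a.0 | (0 + 0))\{a,b} | --c--▸ t1
  t1 = b.(a.0 | (0 + 0))\{a,b} | --b--▸ t2
  t2 = (a.0 | (0 + 0))\{a,b} | ∅
Bisimilarity quotient blocks:
  B0 = {s0}
  B1 = {s1, t1}
  B2 = {s2, t2}
  B3 = {t0}
s0 ∈ B0, t0 ∈ B3 → different blocks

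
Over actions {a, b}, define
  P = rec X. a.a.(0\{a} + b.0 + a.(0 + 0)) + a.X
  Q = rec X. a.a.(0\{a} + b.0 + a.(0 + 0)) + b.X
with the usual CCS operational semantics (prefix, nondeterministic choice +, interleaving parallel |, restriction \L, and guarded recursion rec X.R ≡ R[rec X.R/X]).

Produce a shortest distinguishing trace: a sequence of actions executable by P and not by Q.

LTS(P): 5 reachable states
  s0 = rec X. a.a.(0\{a} + b.0 + a.(0 + 0)) + a.X → =a=> s0, =a=> s1
  s1 = a.(0\{a} + b.0 + a.(0 + 0)) → =a=> s2
  s2 = 0\{a} + b.0 + a.(0 + 0) → =a=> s3, =b=> s4
  s3 = 0 + 0 → (no moves)
  s4 = 0 → (no moves)
LTS(Q): 5 reachable states
  t0 = rec X. a.a.(0\{a} + b.0 + a.(0 + 0)) + b.X → =a=> t1, =b=> t0
  t1 = a.(0\{a} + b.0 + a.(0 + 0)) → =a=> t2
  t2 = 0\{a} + b.0 + a.(0 + 0) → =a=> t3, =b=> t4
  t3 = 0 + 0 → (no moves)
  t4 = 0 → (no moves)
Trace ⟨aaaa⟩ through P, begin at {s0}:
  step 1 (a): {s0, s1}
  step 2 (a): {s0, s1, s2}
  step 3 (a): {s0, s1, s2, s3}
  step 4 (a): {s0, s1, s2, s3}
  — P admits the full trace.
Trace ⟨aaaa⟩ through Q, begin at {t0}:
  step 1 (a): {t1}
  step 2 (a): {t2}
  step 3 (a): {t3}
  step 4 (a): no successor for Q

aaaa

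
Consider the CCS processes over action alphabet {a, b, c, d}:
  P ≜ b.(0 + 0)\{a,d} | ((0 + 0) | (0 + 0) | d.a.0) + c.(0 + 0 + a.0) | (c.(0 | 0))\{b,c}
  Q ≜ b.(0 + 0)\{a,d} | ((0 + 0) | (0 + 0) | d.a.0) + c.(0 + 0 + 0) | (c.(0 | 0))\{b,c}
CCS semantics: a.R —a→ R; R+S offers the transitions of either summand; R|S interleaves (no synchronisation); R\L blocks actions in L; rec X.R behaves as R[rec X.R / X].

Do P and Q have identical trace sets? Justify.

NO — witness ⟨ca⟩

P's transition system — 8 states:
  u0 = b.(0 + 0)\{a,d} | ((0 + 0) | (0 + 0) | d.a.0) + c.(0 + 0 + a.0) | (c.(0 | 0))\{b,c} :: ··b··> u1, ··c··> u2, ··d··> u3
  u1 = (0 + 0)\{a,d} | ((0 + 0) | (0 + 0) | d.a.0) :: ··d··> u4
  u2 = (0 + 0 + a.0) | (c.(0 | 0))\{b,c} :: ··a··> u5
  u3 = b.(0 + 0)\{a,d} | ((0 + 0) | (0 + 0) | a.0) :: ··a··> u6, ··b··> u4
  u4 = (0 + 0)\{a,d} | ((0 + 0) | (0 + 0) | a.0) :: ··a··> u7
  u5 = 0 | (c.(0 | 0))\{b,c} :: ·
  u6 = b.(0 + 0)\{a,d} | ((0 + 0) | (0 + 0) | 0) :: ··b··> u7
  u7 = (0 + 0)\{a,d} | ((0 + 0) | (0 + 0) | 0) :: ·
Q's transition system — 7 states:
  v0 = b.(0 + 0)\{a,d} | ((0 + 0) | (0 + 0) | d.a.0) + c.(0 + 0 + 0) | (c.(0 | 0))\{b,c} :: ··b··> v1, ··c··> v2, ··d··> v3
  v1 = (0 + 0)\{a,d} | ((0 + 0) | (0 + 0) | d.a.0) :: ··d··> v4
  v2 = (0 + 0 + 0) | (c.(0 | 0))\{b,c} :: ·
  v3 = b.(0 + 0)\{a,d} | ((0 + 0) | (0 + 0) | a.0) :: ··a··> v5, ··b··> v4
  v4 = (0 + 0)\{a,d} | ((0 + 0) | (0 + 0) | a.0) :: ··a··> v6
  v5 = b.(0 + 0)\{a,d} | ((0 + 0) | (0 + 0) | 0) :: ··b··> v6
  v6 = (0 + 0)\{a,d} | ((0 + 0) | (0 + 0) | 0) :: ·
Executing ca from P (initial set {u0}):
  step 1 (c): {u2}
  step 2 (a): {u5}
  — P admits the full trace.
Executing ca from Q (initial set {v0}):
  step 1 (c): {v2}
  step 2 (a): ∅  — Q cannot continue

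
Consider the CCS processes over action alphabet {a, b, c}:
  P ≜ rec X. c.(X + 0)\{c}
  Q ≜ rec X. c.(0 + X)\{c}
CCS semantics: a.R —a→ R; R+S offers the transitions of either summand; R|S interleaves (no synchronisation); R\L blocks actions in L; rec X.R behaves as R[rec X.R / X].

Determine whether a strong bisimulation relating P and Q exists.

LTS(P): 2 reachable states
  u0 = rec X. c.(X + 0)\{c} | --c--▸ u1
  u1 = ((rec X. c.(X + 0)\{c}) + 0)\{c} | ∅
LTS(Q): 2 reachable states
  v0 = rec X. c.(0 + X)\{c} | --c--▸ v1
  v1 = (0 + (rec X. c.(0 + X)\{c}))\{c} | ∅
Bisimilarity quotient blocks:
  B0 = {u0, v0}
  B1 = {u1, v1}
u0 ∈ B0, v0 ∈ B0 → same block

P ~ Q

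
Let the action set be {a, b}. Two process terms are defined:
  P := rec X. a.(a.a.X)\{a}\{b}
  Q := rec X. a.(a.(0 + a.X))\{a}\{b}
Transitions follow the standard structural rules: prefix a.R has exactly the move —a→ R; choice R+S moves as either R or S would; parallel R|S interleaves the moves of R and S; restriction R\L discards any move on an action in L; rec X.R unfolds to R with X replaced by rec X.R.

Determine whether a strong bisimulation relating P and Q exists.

bisimilar

P's transition system — 2 states:
  p0 = rec X. a.(a.a.X)\{a}\{b} | -a-> p1
  p1 = (a.a.(rec X. a.(a.a.X)\{a}\{b}))\{a}\{b} | ·
Q's transition system — 2 states:
  q0 = rec X. a.(a.(0 + a.X))\{a}\{b} | -a-> q1
  q1 = (a.(0 + a.(rec X. a.(a.(0 + a.X))\{a}\{b})))\{a}\{b} | ·
Partition-refinement fixed point:
  B0 = {p0, q0}
  B1 = {p1, q1}
p0 ∈ B0, q0 ∈ B0 → same block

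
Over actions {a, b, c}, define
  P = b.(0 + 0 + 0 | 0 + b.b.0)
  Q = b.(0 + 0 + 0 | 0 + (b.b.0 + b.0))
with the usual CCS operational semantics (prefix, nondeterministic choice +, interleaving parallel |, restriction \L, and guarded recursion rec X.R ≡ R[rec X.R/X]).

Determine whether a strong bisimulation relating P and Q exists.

not bisimilar

LTS(P): 4 reachable states
  u0 = b.(0 + 0 + 0 | 0 + b.b.0) | -b-> u1
  u1 = 0 + 0 + 0 | 0 + b.b.0 | -b-> u2
  u2 = b.0 | -b-> u3
  u3 = 0 | ·
LTS(Q): 4 reachable states
  v0 = b.(0 + 0 + 0 | 0 + (b.b.0 + b.0)) | -b-> v1
  v1 = 0 + 0 + 0 | 0 + (b.b.0 + b.0) | -b-> v2, -b-> v3
  v2 = 0 | ·
  v3 = b.0 | -b-> v2
Partition-refinement fixed point:
  B0 = {u0}
  B1 = {u1}
  B2 = {u2, v3}
  B3 = {u3, v2}
  B4 = {v0}
  B5 = {v1}
u0 ∈ B0, v0 ∈ B4 → different blocks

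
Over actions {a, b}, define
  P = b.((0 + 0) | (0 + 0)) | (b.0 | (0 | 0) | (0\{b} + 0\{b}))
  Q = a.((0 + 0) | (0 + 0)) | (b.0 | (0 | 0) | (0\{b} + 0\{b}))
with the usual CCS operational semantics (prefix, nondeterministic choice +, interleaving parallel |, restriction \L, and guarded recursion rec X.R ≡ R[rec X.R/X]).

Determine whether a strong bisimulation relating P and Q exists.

Reachable graph of P (4 states):
  m0 = b.((0 + 0) | (0 + 0)) | (b.0 | (0 | 0) | (0\{b} + 0\{b})) ⊢ ··b··> m1, ··b··> m2
  m1 = (0 + 0) | (0 + 0) | (b.0 | (0 | 0) | (0\{b} + 0\{b})) ⊢ ··b··> m3
  m2 = b.((0 + 0) | (0 + 0)) | (0 | (0 | 0) | (0\{b} + 0\{b})) ⊢ ··b··> m3
  m3 = (0 + 0) | (0 + 0) | (0 | (0 | 0) | (0\{b} + 0\{b})) ⊢ stopped
Reachable graph of Q (4 states):
  n0 = a.((0 + 0) | (0 + 0)) | (b.0 | (0 | 0) | (0\{b} + 0\{b})) ⊢ ··a··> n1, ··b··> n2
  n1 = (0 + 0) | (0 + 0) | (b.0 | (0 | 0) | (0\{b} + 0\{b})) ⊢ ··b··> n3
  n2 = a.((0 + 0) | (0 + 0)) | (0 | (0 | 0) | (0\{b} + 0\{b})) ⊢ ··a··> n3
  n3 = (0 + 0) | (0 + 0) | (0 | (0 | 0) | (0\{b} + 0\{b})) ⊢ stopped
Partition-refinement fixed point:
  B0 = {m0}
  B1 = {m1, m2, n1}
  B2 = {m3, n3}
  B3 = {n0}
  B4 = {n2}
m0 ∈ B0, n0 ∈ B3 → different blocks

not bisimilar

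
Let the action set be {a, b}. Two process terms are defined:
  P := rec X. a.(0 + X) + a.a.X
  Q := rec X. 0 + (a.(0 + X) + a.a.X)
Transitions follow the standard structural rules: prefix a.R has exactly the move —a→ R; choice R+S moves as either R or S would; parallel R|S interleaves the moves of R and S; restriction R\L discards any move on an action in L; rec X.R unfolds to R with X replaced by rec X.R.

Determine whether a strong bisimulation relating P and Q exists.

bisimilar

LTS(P): 3 reachable states
  s0 = rec X. a.(0 + X) + a.a.X | ··a··> s1, ··a··> s2
  s1 = 0 + (rec X. a.(0 + X) + a.a.X) | ··a··> s1, ··a··> s2
  s2 = a.(rec X. a.(0 + X) + a.a.X) | ··a··> s0
LTS(Q): 3 reachable states
  t0 = rec X. 0 + (a.(0 + X) + a.a.X) | ··a··> t1, ··a··> t2
  t1 = 0 + (rec X. 0 + (a.(0 + X) + a.a.X)) | ··a··> t1, ··a··> t2
  t2 = a.(rec X. 0 + (a.(0 + X) + a.a.X)) | ··a··> t0
Coarsest stable partition (strong bisimilarity classes):
  B0 = {s0, s1, s2, t0, t1, t2}
s0 ∈ B0, t0 ∈ B0 → same block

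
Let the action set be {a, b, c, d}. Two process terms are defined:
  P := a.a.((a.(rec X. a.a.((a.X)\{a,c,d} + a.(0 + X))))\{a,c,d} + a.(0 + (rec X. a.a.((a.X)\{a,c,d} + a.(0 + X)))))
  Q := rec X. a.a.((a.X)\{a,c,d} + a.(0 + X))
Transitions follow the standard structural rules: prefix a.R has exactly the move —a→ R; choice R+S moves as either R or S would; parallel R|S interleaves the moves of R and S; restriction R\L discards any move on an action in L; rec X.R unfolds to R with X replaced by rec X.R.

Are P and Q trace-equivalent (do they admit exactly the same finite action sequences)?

LTS(P): 4 reachable states
  p0 = a.a.((a.(rec X. a.a.((a.X)\{a,c,d} + a.(0 + X))))\{a,c,d} + a.(0 + (rec X. a.a.((a.X)\{a,c,d} + a.(0 + X))))) → =a=> p1
  p1 = a.((a.(rec X. a.a.((a.X)\{a,c,d} + a.(0 + X))))\{a,c,d} + a.(0 + (rec X. a.a.((a.X)\{a,c,d} + a.(0 + X))))) → =a=> p2
  p2 = (a.(rec X. a.a.((a.X)\{a,c,d} + a.(0 + X))))\{a,c,d} + a.(0 + (rec X. a.a.((a.X)\{a,c,d} + a.(0 + X)))) → =a=> p3
  p3 = 0 + (rec X. a.a.((a.X)\{a,c,d} + a.(0 + X))) → =a=> p1
LTS(Q): 4 reachable states
  q0 = rec X. a.a.((a.X)\{a,c,d} + a.(0 + X)) → =a=> q1
  q1 = a.((a.(rec X. a.a.((a.X)\{a,c,d} + a.(0 + X))))\{a,c,d} + a.(0 + (rec X. a.a.((a.X)\{a,c,d} + a.(0 + X))))) → =a=> q2
  q2 = (a.(rec X. a.a.((a.X)\{a,c,d} + a.(0 + X))))\{a,c,d} + a.(0 + (rec X. a.a.((a.X)\{a,c,d} + a.(0 + X)))) → =a=> q3
  q3 = 0 + (rec X. a.a.((a.X)\{a,c,d} + a.(0 + X))) → =a=> q1
Bisimilarity quotient blocks:
  B0 = {p0, p1, p2, p3, q0, q1, q2, q3}
p0 ∈ B0, q0 ∈ B0 → same block
Bisimilar ⇒ trace-equivalent.

trace-equivalent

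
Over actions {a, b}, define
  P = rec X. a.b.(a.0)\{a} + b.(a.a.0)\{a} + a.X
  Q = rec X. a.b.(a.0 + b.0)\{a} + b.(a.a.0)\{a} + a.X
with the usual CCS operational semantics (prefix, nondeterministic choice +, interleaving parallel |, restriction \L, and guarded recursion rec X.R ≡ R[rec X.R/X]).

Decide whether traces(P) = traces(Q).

P's transition system — 4 states:
  u0 = rec X. a.b.(a.0)\{a} + b.(a.a.0)\{a} + a.X ⊢ ··a··> u0, ··a··> u1, ··b··> u2
  u1 = b.(a.0)\{a} ⊢ ··b··> u3
  u2 = (a.a.0)\{a} ⊢ (no moves)
  u3 = (a.0)\{a} ⊢ (no moves)
Q's transition system — 5 states:
  v0 = rec X. a.b.(a.0 + b.0)\{a} + b.(a.a.0)\{a} + a.X ⊢ ··a··> v0, ··a··> v1, ··b··> v2
  v1 = b.(a.0 + b.0)\{a} ⊢ ··b··> v3
  v2 = (a.a.0)\{a} ⊢ (no moves)
  v3 = (a.0 + b.0)\{a} ⊢ ··b··> v4
  v4 = 0\{a} ⊢ (no moves)
Run σ = ⟨abb⟩ on Q: start {v0}
  [1] a ⇒ {v0, v1}
  [2] b ⇒ {v2, v3}
  [3] b ⇒ {v4}
  Q completes σ.
Run σ = ⟨abb⟩ on P: start {u0}
  [1] a ⇒ {u0, u1}
  [2] b ⇒ {u2, u3}
  [3] b ⇒ no successor for P

traces(P) ≠ traces(Q) — witness ⟨abb⟩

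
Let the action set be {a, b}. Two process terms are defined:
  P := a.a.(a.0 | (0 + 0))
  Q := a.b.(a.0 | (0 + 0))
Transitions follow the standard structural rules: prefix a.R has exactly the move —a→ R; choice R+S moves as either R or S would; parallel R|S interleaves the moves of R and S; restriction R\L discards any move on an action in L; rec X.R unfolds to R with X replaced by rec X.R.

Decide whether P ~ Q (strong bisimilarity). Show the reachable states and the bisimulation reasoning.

P ≁ Q

Reachable graph of P (4 states):
  u0 = a.a.(a.0 | (0 + 0)) has moves -a-> u1
  u1 = a.(a.0 | (0 + 0)) has moves -a-> u2
  u2 = a.0 | (0 + 0) has moves -a-> u3
  u3 = 0 | (0 + 0) has moves (no moves)
Reachable graph of Q (4 states):
  v0 = a.b.(a.0 | (0 + 0)) has moves -a-> v1
  v1 = b.(a.0 | (0 + 0)) has moves -b-> v2
  v2 = a.0 | (0 + 0) has moves -a-> v3
  v3 = 0 | (0 + 0) has moves (no moves)
Coarsest stable partition (strong bisimilarity classes):
  B0 = {u0}
  B1 = {u1}
  B2 = {u2, v2}
  B3 = {u3, v3}
  B4 = {v0}
  B5 = {v1}
u0 ∈ B0, v0 ∈ B4 → different blocks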